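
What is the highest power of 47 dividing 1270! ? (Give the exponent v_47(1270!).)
v_47(1270!) = 27

Legendre's formula: v_p(n!) = Σ_{k ≥ 1} ⌊n / p^k⌋. For p = 47, n = 1270, the terms are:
  ⌊1270/47^1⌋ = ⌊1270/47⌋ = 27
(the next term ⌊1270/47^2⌋ = 0, terminating the sum). Summing: v_47(1270!) = 27 = 27.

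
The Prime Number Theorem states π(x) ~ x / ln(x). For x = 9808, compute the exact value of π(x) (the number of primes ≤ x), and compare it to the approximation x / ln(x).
π(9808) = 1209;  x/ln(x) ≈ 1067.14;  relative error ≈ 11.73%.

Directly count primes up to 9808: π(9808) = 1209. The PNT approximation gives 9808/ln(9808) ≈ 9808/9.19095 ≈ 1067.14. Relative error (π(x) − x/ln(x)) / π(x) ≈ 11.73%; the approximation is known to undercount slightly (Li(x) is a better estimate).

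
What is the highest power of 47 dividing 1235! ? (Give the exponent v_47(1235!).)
v_47(1235!) = 26

Legendre's formula: v_p(n!) = Σ_{k ≥ 1} ⌊n / p^k⌋. For p = 47, n = 1235, the terms are:
  ⌊1235/47^1⌋ = ⌊1235/47⌋ = 26
(the next term ⌊1235/47^2⌋ = 0, terminating the sum). Summing: v_47(1235!) = 26 = 26.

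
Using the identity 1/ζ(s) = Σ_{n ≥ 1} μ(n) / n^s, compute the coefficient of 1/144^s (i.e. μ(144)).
μ(144) = 0

Factor n = 144 = 2^4 · 3^2. μ(n) = 0 if any exponent ≥ 2 (not squarefree); otherwise μ(n) = (−1)^{ω(n)} where ω(n) is the number of distinct prime factors. Applying: μ(144) = 0.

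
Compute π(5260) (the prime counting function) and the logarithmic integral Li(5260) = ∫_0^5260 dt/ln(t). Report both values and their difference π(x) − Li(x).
π(5260) = 697;  Li(5260) ≈ 714.72;  π(x) − Li(x) ≈ -17.72.

Direct count of primes ≤ 5260 gives π(5260) = 697. Numerical evaluation of the logarithmic integral gives Li(5260) ≈ 714.72. The difference π(x) − Li(x) ≈ -17.72 is typically negative for small/moderate x (Li(x) overestimates), though Littlewood's theorem shows this sign changes infinitely often.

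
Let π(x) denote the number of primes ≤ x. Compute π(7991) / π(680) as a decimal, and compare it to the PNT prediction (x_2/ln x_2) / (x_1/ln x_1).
π(7991)/π(680) = 1006/123 ≈ 8.1789;  PNT prediction ≈ 8.5292.

π(680) = 123 and π(7991) = 1006, so π(7991)/π(680) ≈ 8.1789. The PNT-predicted ratio is (7991/ln(7991)) / (680/ln(680)) ≈ 8.5292. The two agree to within a few percent, as expected.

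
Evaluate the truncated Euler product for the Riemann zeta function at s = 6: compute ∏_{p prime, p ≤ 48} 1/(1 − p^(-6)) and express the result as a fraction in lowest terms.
∏ = 739922824862544451640166694180680765476614483998462834502498139791315/727309058868145310276350820375862045292293308126790710400267935809536

The primes p ≤ 48 are [2, 3, 5, 7, 11, 13, 17, 19, 23, 29, 31, 37, 41, 43, 47]. For each prime, (1 − 1/p^6)^(-1) = p^6 / (p^6 − 1). The product is (1 − 1/2^6)^(-1), (1 − 1/3^6)^(-1), (1 − 1/5^6)^(-1), (1 − 1/7^6)^(-1), (1 − 1/11^6)^(-1), (1 − 1/13^6)^(-1), (1 − 1/17^6)^(-1), (1 − 1/19^6)^(-1), (1 − 1/23^6)^(-1), (1 − 1/29^6)^(-1), (1 − 1/31^6)^(-1), (1 − 1/37^6)^(-1), (1 − 1/41^6)^(-1), (1 − 1/43^6)^(-1), (1 − 1/47^6)^(-1) = ∏ p^6 / (p^6 − 1) = 739922824862544451640166694180680765476614483998462834502498139791315/727309058868145310276350820375862045292293308126790710400267935809536.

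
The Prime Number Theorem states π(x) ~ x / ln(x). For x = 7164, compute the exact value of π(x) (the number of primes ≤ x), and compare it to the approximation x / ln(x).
π(7164) = 916;  x/ln(x) ≈ 807.05;  relative error ≈ 11.89%.

Directly count primes up to 7164: π(7164) = 916. The PNT approximation gives 7164/ln(7164) ≈ 7164/8.87682 ≈ 807.05. Relative error (π(x) − x/ln(x)) / π(x) ≈ 11.89%; the approximation is known to undercount slightly (Li(x) is a better estimate).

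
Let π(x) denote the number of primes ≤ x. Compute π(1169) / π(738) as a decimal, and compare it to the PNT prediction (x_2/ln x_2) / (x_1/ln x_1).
π(1169)/π(738) = 192/130 ≈ 1.4769;  PNT prediction ≈ 1.4809.

π(738) = 130 and π(1169) = 192, so π(1169)/π(738) ≈ 1.4769. The PNT-predicted ratio is (1169/ln(1169)) / (738/ln(738)) ≈ 1.4809. The two agree to within a few percent, as expected.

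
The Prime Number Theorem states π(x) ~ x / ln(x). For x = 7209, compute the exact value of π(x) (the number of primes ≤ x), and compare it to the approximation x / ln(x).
π(7209) = 920;  x/ln(x) ≈ 811.54;  relative error ≈ 11.79%.

Directly count primes up to 7209: π(7209) = 920. The PNT approximation gives 7209/ln(7209) ≈ 7209/8.88309 ≈ 811.54. Relative error (π(x) − x/ln(x)) / π(x) ≈ 11.79%; the approximation is known to undercount slightly (Li(x) is a better estimate).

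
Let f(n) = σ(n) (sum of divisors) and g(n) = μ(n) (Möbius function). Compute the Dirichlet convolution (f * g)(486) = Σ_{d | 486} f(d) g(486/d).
(σ * μ)(486) = 486

Divisors of 486: [1, 2, 3, 6, 9, 18, 27, 54, 81, 162, 243, 486]. For each d | 486:
  d = 1: σ(1) · μ(486/1) = 1 · 0 = 0
  d = 2: σ(2) · μ(486/2) = 3 · 0 = 0
  d = 3: σ(3) · μ(486/3) = 4 · 0 = 0
  d = 6: σ(6) · μ(486/6) = 12 · 0 = 0
  d = 9: σ(9) · μ(486/9) = 13 · 0 = 0
  d = 18: σ(18) · μ(486/18) = 39 · 0 = 0
  d = 27: σ(27) · μ(486/27) = 40 · 0 = 0
  d = 54: σ(54) · μ(486/54) = 120 · 0 = 0
  d = 81: σ(81) · μ(486/81) = 121 · 1 = 121
  d = 162: σ(162) · μ(486/162) = 363 · -1 = -363
  d = 243: σ(243) · μ(486/243) = 364 · -1 = -364
  d = 486: σ(486) · μ(486/486) = 1092 · 1 = 1092
Summing: (σ * μ)(486) = 0 + 0 + 0 + 0 + 0 + 0 + 0 + 0 + 121 + -363 + -364 + 1092 = 486.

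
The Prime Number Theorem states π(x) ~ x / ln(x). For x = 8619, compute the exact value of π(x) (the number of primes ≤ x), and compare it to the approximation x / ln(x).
π(8619) = 1072;  x/ln(x) ≈ 951.14;  relative error ≈ 11.27%.

Directly count primes up to 8619: π(8619) = 1072. The PNT approximation gives 8619/ln(8619) ≈ 8619/9.06172 ≈ 951.14. Relative error (π(x) − x/ln(x)) / π(x) ≈ 11.27%; the approximation is known to undercount slightly (Li(x) is a better estimate).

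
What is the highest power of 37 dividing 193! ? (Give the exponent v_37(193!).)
v_37(193!) = 5

Legendre's formula: v_p(n!) = Σ_{k ≥ 1} ⌊n / p^k⌋. For p = 37, n = 193, the terms are:
  ⌊193/37^1⌋ = ⌊193/37⌋ = 5
(the next term ⌊193/37^2⌋ = 0, terminating the sum). Summing: v_37(193!) = 5 = 5.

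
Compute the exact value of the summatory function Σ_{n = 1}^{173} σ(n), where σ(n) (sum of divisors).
Σ_{n ≤ 173} σ(n) = 24604

Compute σ(n) for each 1 ≤ n ≤ 173: σ(1) = 1, σ(2) = 3, σ(3) = 4, σ(4) = 7, σ(5) = 6, σ(6) = 12, σ(7) = 8, σ(8) = 15, σ(9) = 13, σ(10) = 18, σ(11) = 12, σ(12) = 28, σ(13) = 14, σ(14) = 24, σ(15) = 24, σ(16) = 31, σ(17) = 18, σ(18) = 39, σ(19) = 20, σ(20) = 42, σ(21) = 32, σ(22) = 36, σ(23) = 24, σ(24) = 60, σ(25) = 31, σ(26) = 42, σ(27) = 40, σ(28) = 56, σ(29) = 30, σ(30) = 72, σ(31) = 32, σ(32) = 63, σ(33) = 48, σ(34) = 54, σ(35) = 48, σ(36) = 91, σ(37) = 38, σ(38) = 60, σ(39) = 56, σ(40) = 90, σ(41) = 42, σ(42) = 96, σ(43) = 44, σ(44) = 84, σ(45) = 78, σ(46) = 72, σ(47) = 48, σ(48) = 124, σ(49) = 57, σ(50) = 93, σ(51) = 72, σ(52) = 98, σ(53) = 54, σ(54) = 120, σ(55) = 72, σ(56) = 120, σ(57) = 80, σ(58) = 90, σ(59) = 60, σ(60) = 168, σ(61) = 62, σ(62) = 96, σ(63) = 104, σ(64) = 127, σ(65) = 84, σ(66) = 144, σ(67) = 68, σ(68) = 126, σ(69) = 96, σ(70) = 144, σ(71) = 72, σ(72) = 195, σ(73) = 74, σ(74) = 114, σ(75) = 124, σ(76) = 140, σ(77) = 96, σ(78) = 168, σ(79) = 80, σ(80) = 186, σ(81) = 121, σ(82) = 126, σ(83) = 84, σ(84) = 224, σ(85) = 108, σ(86) = 132, σ(87) = 120, σ(88) = 180, σ(89) = 90, σ(90) = 234, σ(91) = 112, σ(92) = 168, σ(93) = 128, σ(94) = 144, σ(95) = 120, σ(96) = 252, σ(97) = 98, σ(98) = 171, σ(99) = 156, σ(100) = 217, σ(101) = 102, σ(102) = 216, σ(103) = 104, σ(104) = 210, σ(105) = 192, σ(106) = 162, σ(107) = 108, σ(108) = 280, σ(109) = 110, σ(110) = 216, σ(111) = 152, σ(112) = 248, σ(113) = 114, σ(114) = 240, σ(115) = 144, σ(116) = 210, σ(117) = 182, σ(118) = 180, σ(119) = 144, σ(120) = 360, σ(121) = 133, σ(122) = 186, σ(123) = 168, σ(124) = 224, σ(125) = 156, σ(126) = 312, σ(127) = 128, σ(128) = 255, σ(129) = 176, σ(130) = 252, σ(131) = 132, σ(132) = 336, σ(133) = 160, σ(134) = 204, σ(135) = 240, σ(136) = 270, σ(137) = 138, σ(138) = 288, σ(139) = 140, σ(140) = 336, σ(141) = 192, σ(142) = 216, σ(143) = 168, σ(144) = 403, σ(145) = 180, σ(146) = 222, σ(147) = 228, σ(148) = 266, σ(149) = 150, σ(150) = 372, σ(151) = 152, σ(152) = 300, σ(153) = 234, σ(154) = 288, σ(155) = 192, σ(156) = 392, σ(157) = 158, σ(158) = 240, σ(159) = 216, σ(160) = 378, σ(161) = 192, σ(162) = 363, σ(163) = 164, σ(164) = 294, σ(165) = 288, σ(166) = 252, σ(167) = 168, σ(168) = 480, σ(169) = 183, σ(170) = 324, σ(171) = 260, σ(172) = 308, σ(173) = 174. Summing all 173 values: 24604. (Average order: Σ_{n ≤ x} σ(n) ~ (π²/12) x². For x = 173, (π²/12)·173² ≈ 24615.62.)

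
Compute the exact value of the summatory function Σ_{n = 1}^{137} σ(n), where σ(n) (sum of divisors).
Σ_{n ≤ 137} σ(n) = 15443

Compute σ(n) for each 1 ≤ n ≤ 137: σ(1) = 1, σ(2) = 3, σ(3) = 4, σ(4) = 7, σ(5) = 6, σ(6) = 12, σ(7) = 8, σ(8) = 15, σ(9) = 13, σ(10) = 18, σ(11) = 12, σ(12) = 28, σ(13) = 14, σ(14) = 24, σ(15) = 24, σ(16) = 31, σ(17) = 18, σ(18) = 39, σ(19) = 20, σ(20) = 42, σ(21) = 32, σ(22) = 36, σ(23) = 24, σ(24) = 60, σ(25) = 31, σ(26) = 42, σ(27) = 40, σ(28) = 56, σ(29) = 30, σ(30) = 72, σ(31) = 32, σ(32) = 63, σ(33) = 48, σ(34) = 54, σ(35) = 48, σ(36) = 91, σ(37) = 38, σ(38) = 60, σ(39) = 56, σ(40) = 90, σ(41) = 42, σ(42) = 96, σ(43) = 44, σ(44) = 84, σ(45) = 78, σ(46) = 72, σ(47) = 48, σ(48) = 124, σ(49) = 57, σ(50) = 93, σ(51) = 72, σ(52) = 98, σ(53) = 54, σ(54) = 120, σ(55) = 72, σ(56) = 120, σ(57) = 80, σ(58) = 90, σ(59) = 60, σ(60) = 168, σ(61) = 62, σ(62) = 96, σ(63) = 104, σ(64) = 127, σ(65) = 84, σ(66) = 144, σ(67) = 68, σ(68) = 126, σ(69) = 96, σ(70) = 144, σ(71) = 72, σ(72) = 195, σ(73) = 74, σ(74) = 114, σ(75) = 124, σ(76) = 140, σ(77) = 96, σ(78) = 168, σ(79) = 80, σ(80) = 186, σ(81) = 121, σ(82) = 126, σ(83) = 84, σ(84) = 224, σ(85) = 108, σ(86) = 132, σ(87) = 120, σ(88) = 180, σ(89) = 90, σ(90) = 234, σ(91) = 112, σ(92) = 168, σ(93) = 128, σ(94) = 144, σ(95) = 120, σ(96) = 252, σ(97) = 98, σ(98) = 171, σ(99) = 156, σ(100) = 217, σ(101) = 102, σ(102) = 216, σ(103) = 104, σ(104) = 210, σ(105) = 192, σ(106) = 162, σ(107) = 108, σ(108) = 280, σ(109) = 110, σ(110) = 216, σ(111) = 152, σ(112) = 248, σ(113) = 114, σ(114) = 240, σ(115) = 144, σ(116) = 210, σ(117) = 182, σ(118) = 180, σ(119) = 144, σ(120) = 360, σ(121) = 133, σ(122) = 186, σ(123) = 168, σ(124) = 224, σ(125) = 156, σ(126) = 312, σ(127) = 128, σ(128) = 255, σ(129) = 176, σ(130) = 252, σ(131) = 132, σ(132) = 336, σ(133) = 160, σ(134) = 204, σ(135) = 240, σ(136) = 270, σ(137) = 138. Summing all 137 values: 15443. (Average order: Σ_{n ≤ x} σ(n) ~ (π²/12) x². For x = 137, (π²/12)·137² ≈ 15436.88.)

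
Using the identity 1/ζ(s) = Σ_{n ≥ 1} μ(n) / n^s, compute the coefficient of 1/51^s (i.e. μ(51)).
μ(51) = 1

Factor n = 51 = 3 · 17. μ(n) = 0 if any exponent ≥ 2 (not squarefree); otherwise μ(n) = (−1)^{ω(n)} where ω(n) is the number of distinct prime factors. Applying: μ(51) = 1.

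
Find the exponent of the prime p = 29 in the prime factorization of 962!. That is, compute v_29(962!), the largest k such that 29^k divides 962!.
v_29(962!) = 34

Legendre's formula: v_p(n!) = Σ_{k ≥ 1} ⌊n / p^k⌋. For p = 29, n = 962, the terms are:
  ⌊962/29^1⌋ = ⌊962/29⌋ = 33
  ⌊962/29^2⌋ = ⌊962/841⌋ = 1
(the next term ⌊962/29^3⌋ = 0, terminating the sum). Summing: v_29(962!) = 33 + 1 = 34.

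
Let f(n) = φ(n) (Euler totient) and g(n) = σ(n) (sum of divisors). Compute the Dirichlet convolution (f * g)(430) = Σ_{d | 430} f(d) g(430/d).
(φ * σ)(430) = 3440

Divisors of 430: [1, 2, 5, 10, 43, 86, 215, 430]. For each d | 430:
  d = 1: φ(1) · σ(430/1) = 1 · 792 = 792
  d = 2: φ(2) · σ(430/2) = 1 · 264 = 264
  d = 5: φ(5) · σ(430/5) = 4 · 132 = 528
  d = 10: φ(10) · σ(430/10) = 4 · 44 = 176
  d = 43: φ(43) · σ(430/43) = 42 · 18 = 756
  d = 86: φ(86) · σ(430/86) = 42 · 6 = 252
  d = 215: φ(215) · σ(430/215) = 168 · 3 = 504
  d = 430: φ(430) · σ(430/430) = 168 · 1 = 168
Summing: (φ * σ)(430) = 792 + 264 + 528 + 176 + 756 + 252 + 504 + 168 = 3440.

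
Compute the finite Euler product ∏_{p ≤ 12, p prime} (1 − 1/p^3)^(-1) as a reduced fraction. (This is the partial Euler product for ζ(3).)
∏ = 698775/581932

The primes p ≤ 12 are [2, 3, 5, 7, 11]. For each prime, (1 − 1/p^3)^(-1) = p^3 / (p^3 − 1). The product is (1 − 1/2^3)^(-1), (1 − 1/3^3)^(-1), (1 − 1/5^3)^(-1), (1 − 1/7^3)^(-1), (1 − 1/11^3)^(-1) = ∏ p^3 / (p^3 − 1) = 698775/581932.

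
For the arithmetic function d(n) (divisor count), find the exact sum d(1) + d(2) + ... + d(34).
Σ_{n ≤ 34} d(n) = 127

Compute d(n) for each 1 ≤ n ≤ 34: d(1) = 1, d(2) = 2, d(3) = 2, d(4) = 3, d(5) = 2, d(6) = 4, d(7) = 2, d(8) = 4, d(9) = 3, d(10) = 4, d(11) = 2, d(12) = 6, d(13) = 2, d(14) = 4, d(15) = 4, d(16) = 5, d(17) = 2, d(18) = 6, d(19) = 2, d(20) = 6, d(21) = 4, d(22) = 4, d(23) = 2, d(24) = 8, d(25) = 3, d(26) = 4, d(27) = 4, d(28) = 6, d(29) = 2, d(30) = 8, d(31) = 2, d(32) = 6, d(33) = 4, d(34) = 4. Summing all 34 values: 127. (Dirichlet's divisor formula: Σ_{n ≤ x} d(n) = x ln(x) + (2γ − 1) x + O(√x). For x = 34, the asymptotic estimate is ≈ 125.15.)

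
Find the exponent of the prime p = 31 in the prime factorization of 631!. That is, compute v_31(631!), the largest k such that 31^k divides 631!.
v_31(631!) = 20

Legendre's formula: v_p(n!) = Σ_{k ≥ 1} ⌊n / p^k⌋. For p = 31, n = 631, the terms are:
  ⌊631/31^1⌋ = ⌊631/31⌋ = 20
(the next term ⌊631/31^2⌋ = 0, terminating the sum). Summing: v_31(631!) = 20 = 20.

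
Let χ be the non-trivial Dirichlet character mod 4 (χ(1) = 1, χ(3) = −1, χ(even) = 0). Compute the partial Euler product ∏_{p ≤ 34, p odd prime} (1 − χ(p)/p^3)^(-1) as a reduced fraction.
∏ = 16829566118167783909225/17369167366519535960064

The odd primes p ≤ 34 are [3, 5, 7, 11, 13, 17, 19, 23, 29, 31]. For each, χ(p) = 1 if p ≡ 1 mod 4, χ(p) = −1 if p ≡ 3 mod 4. Taking (1 − χ(p)/p^3)^(-1) = p^3/(p^3 − χ(p)): (1 − (-1)/3^3)^(-1) · (1 − (1)/5^3)^(-1) · (1 − (-1)/7^3)^(-1) · (1 − (-1)/11^3)^(-1) · (1 − (1)/13^3)^(-1) · (1 − (1)/17^3)^(-1) · (1 − (-1)/19^3)^(-1) · (1 − (-1)/23^3)^(-1) · (1 − (1)/29^3)^(-1) · (1 − (-1)/31^3)^(-1) = 16829566118167783909225/17369167366519535960064.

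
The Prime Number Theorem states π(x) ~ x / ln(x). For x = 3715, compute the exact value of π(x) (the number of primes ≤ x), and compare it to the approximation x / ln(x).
π(3715) = 518;  x/ln(x) ≈ 451.94;  relative error ≈ 12.75%.

Directly count primes up to 3715: π(3715) = 518. The PNT approximation gives 3715/ln(3715) ≈ 3715/8.22013 ≈ 451.94. Relative error (π(x) − x/ln(x)) / π(x) ≈ 12.75%; the approximation is known to undercount slightly (Li(x) is a better estimate).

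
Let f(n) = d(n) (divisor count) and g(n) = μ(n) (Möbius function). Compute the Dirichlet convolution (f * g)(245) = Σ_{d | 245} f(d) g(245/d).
(d * μ)(245) = 1

Divisors of 245: [1, 5, 7, 35, 49, 245]. For each d | 245:
  d = 1: d(1) · μ(245/1) = 1 · 0 = 0
  d = 5: d(5) · μ(245/5) = 2 · 0 = 0
  d = 7: d(7) · μ(245/7) = 2 · 1 = 2
  d = 35: d(35) · μ(245/35) = 4 · -1 = -4
  d = 49: d(49) · μ(245/49) = 3 · -1 = -3
  d = 245: d(245) · μ(245/245) = 6 · 1 = 6
Summing: (d * μ)(245) = 0 + 0 + 2 + -4 + -3 + 6 = 1.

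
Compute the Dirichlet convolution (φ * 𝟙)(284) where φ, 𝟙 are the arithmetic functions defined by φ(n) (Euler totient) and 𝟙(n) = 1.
(φ * 𝟙)(284) = 284

Divisors of 284: [1, 2, 4, 71, 142, 284]. For each d | 284:
  d = 1: φ(1) · 𝟙(284/1) = 1 · 1 = 1
  d = 2: φ(2) · 𝟙(284/2) = 1 · 1 = 1
  d = 4: φ(4) · 𝟙(284/4) = 2 · 1 = 2
  d = 71: φ(71) · 𝟙(284/71) = 70 · 1 = 70
  d = 142: φ(142) · 𝟙(284/142) = 70 · 1 = 70
  d = 284: φ(284) · 𝟙(284/284) = 140 · 1 = 140
Summing: (φ * 𝟙)(284) = 1 + 1 + 2 + 70 + 70 + 140 = 284.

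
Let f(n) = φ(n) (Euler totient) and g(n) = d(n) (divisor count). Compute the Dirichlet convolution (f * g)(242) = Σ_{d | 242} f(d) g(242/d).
(φ * d)(242) = 399

Divisors of 242: [1, 2, 11, 22, 121, 242]. For each d | 242:
  d = 1: φ(1) · d(242/1) = 1 · 6 = 6
  d = 2: φ(2) · d(242/2) = 1 · 3 = 3
  d = 11: φ(11) · d(242/11) = 10 · 4 = 40
  d = 22: φ(22) · d(242/22) = 10 · 2 = 20
  d = 121: φ(121) · d(242/121) = 110 · 2 = 220
  d = 242: φ(242) · d(242/242) = 110 · 1 = 110
Summing: (φ * d)(242) = 6 + 3 + 40 + 20 + 220 + 110 = 399.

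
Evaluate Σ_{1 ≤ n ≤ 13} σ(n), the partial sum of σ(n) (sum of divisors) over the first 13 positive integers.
Σ_{n ≤ 13} σ(n) = 141

Compute σ(n) for each 1 ≤ n ≤ 13: σ(1) = 1, σ(2) = 3, σ(3) = 4, σ(4) = 7, σ(5) = 6, σ(6) = 12, σ(7) = 8, σ(8) = 15, σ(9) = 13, σ(10) = 18, σ(11) = 12, σ(12) = 28, σ(13) = 14. Summing all 13 values: 141. (Average order: Σ_{n ≤ x} σ(n) ~ (π²/12) x². For x = 13, (π²/12)·13² ≈ 139.00.)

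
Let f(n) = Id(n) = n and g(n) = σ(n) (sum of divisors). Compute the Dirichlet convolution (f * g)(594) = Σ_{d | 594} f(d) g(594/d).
(Id * σ)(594) = 16330

Divisors of 594: [1, 2, 3, 6, 9, 11, 18, 22, 27, 33, 54, 66, 99, 198, 297, 594]. For each d | 594:
  d = 1: Id(1) · σ(594/1) = 1 · 1440 = 1440
  d = 2: Id(2) · σ(594/2) = 2 · 480 = 960
  d = 3: Id(3) · σ(594/3) = 3 · 468 = 1404
  d = 6: Id(6) · σ(594/6) = 6 · 156 = 936
  d = 9: Id(9) · σ(594/9) = 9 · 144 = 1296
  d = 11: Id(11) · σ(594/11) = 11 · 120 = 1320
  d = 18: Id(18) · σ(594/18) = 18 · 48 = 864
  d = 22: Id(22) · σ(594/22) = 22 · 40 = 880
  d = 27: Id(27) · σ(594/27) = 27 · 36 = 972
  d = 33: Id(33) · σ(594/33) = 33 · 39 = 1287
  d = 54: Id(54) · σ(594/54) = 54 · 12 = 648
  d = 66: Id(66) · σ(594/66) = 66 · 13 = 858
  d = 99: Id(99) · σ(594/99) = 99 · 12 = 1188
  d = 198: Id(198) · σ(594/198) = 198 · 4 = 792
  d = 297: Id(297) · σ(594/297) = 297 · 3 = 891
  d = 594: Id(594) · σ(594/594) = 594 · 1 = 594
Summing: (Id * σ)(594) = 1440 + 960 + 1404 + 936 + 1296 + 1320 + 864 + 880 + 972 + 1287 + 648 + 858 + 1188 + 792 + 891 + 594 = 16330.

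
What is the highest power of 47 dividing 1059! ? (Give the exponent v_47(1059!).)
v_47(1059!) = 22

Legendre's formula: v_p(n!) = Σ_{k ≥ 1} ⌊n / p^k⌋. For p = 47, n = 1059, the terms are:
  ⌊1059/47^1⌋ = ⌊1059/47⌋ = 22
(the next term ⌊1059/47^2⌋ = 0, terminating the sum). Summing: v_47(1059!) = 22 = 22.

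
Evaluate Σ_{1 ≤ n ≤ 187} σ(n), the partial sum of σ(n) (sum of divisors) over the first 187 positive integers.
Σ_{n ≤ 187} σ(n) = 28774

Compute σ(n) for each 1 ≤ n ≤ 187: σ(1) = 1, σ(2) = 3, σ(3) = 4, σ(4) = 7, σ(5) = 6, σ(6) = 12, σ(7) = 8, σ(8) = 15, σ(9) = 13, σ(10) = 18, σ(11) = 12, σ(12) = 28, σ(13) = 14, σ(14) = 24, σ(15) = 24, σ(16) = 31, σ(17) = 18, σ(18) = 39, σ(19) = 20, σ(20) = 42, σ(21) = 32, σ(22) = 36, σ(23) = 24, σ(24) = 60, σ(25) = 31, σ(26) = 42, σ(27) = 40, σ(28) = 56, σ(29) = 30, σ(30) = 72, σ(31) = 32, σ(32) = 63, σ(33) = 48, σ(34) = 54, σ(35) = 48, σ(36) = 91, σ(37) = 38, σ(38) = 60, σ(39) = 56, σ(40) = 90, σ(41) = 42, σ(42) = 96, σ(43) = 44, σ(44) = 84, σ(45) = 78, σ(46) = 72, σ(47) = 48, σ(48) = 124, σ(49) = 57, σ(50) = 93, σ(51) = 72, σ(52) = 98, σ(53) = 54, σ(54) = 120, σ(55) = 72, σ(56) = 120, σ(57) = 80, σ(58) = 90, σ(59) = 60, σ(60) = 168, σ(61) = 62, σ(62) = 96, σ(63) = 104, σ(64) = 127, σ(65) = 84, σ(66) = 144, σ(67) = 68, σ(68) = 126, σ(69) = 96, σ(70) = 144, σ(71) = 72, σ(72) = 195, σ(73) = 74, σ(74) = 114, σ(75) = 124, σ(76) = 140, σ(77) = 96, σ(78) = 168, σ(79) = 80, σ(80) = 186, σ(81) = 121, σ(82) = 126, σ(83) = 84, σ(84) = 224, σ(85) = 108, σ(86) = 132, σ(87) = 120, σ(88) = 180, σ(89) = 90, σ(90) = 234, σ(91) = 112, σ(92) = 168, σ(93) = 128, σ(94) = 144, σ(95) = 120, σ(96) = 252, σ(97) = 98, σ(98) = 171, σ(99) = 156, σ(100) = 217, σ(101) = 102, σ(102) = 216, σ(103) = 104, σ(104) = 210, σ(105) = 192, σ(106) = 162, σ(107) = 108, σ(108) = 280, σ(109) = 110, σ(110) = 216, σ(111) = 152, σ(112) = 248, σ(113) = 114, σ(114) = 240, σ(115) = 144, σ(116) = 210, σ(117) = 182, σ(118) = 180, σ(119) = 144, σ(120) = 360, σ(121) = 133, σ(122) = 186, σ(123) = 168, σ(124) = 224, σ(125) = 156, σ(126) = 312, σ(127) = 128, σ(128) = 255, σ(129) = 176, σ(130) = 252, σ(131) = 132, σ(132) = 336, σ(133) = 160, σ(134) = 204, σ(135) = 240, σ(136) = 270, σ(137) = 138, σ(138) = 288, σ(139) = 140, σ(140) = 336, σ(141) = 192, σ(142) = 216, σ(143) = 168, σ(144) = 403, σ(145) = 180, σ(146) = 222, σ(147) = 228, σ(148) = 266, σ(149) = 150, σ(150) = 372, σ(151) = 152, σ(152) = 300, σ(153) = 234, σ(154) = 288, σ(155) = 192, σ(156) = 392, σ(157) = 158, σ(158) = 240, σ(159) = 216, σ(160) = 378, σ(161) = 192, σ(162) = 363, σ(163) = 164, σ(164) = 294, σ(165) = 288, σ(166) = 252, σ(167) = 168, σ(168) = 480, σ(169) = 183, σ(170) = 324, σ(171) = 260, σ(172) = 308, σ(173) = 174, σ(174) = 360, σ(175) = 248, σ(176) = 372, σ(177) = 240, σ(178) = 270, σ(179) = 180, σ(180) = 546, σ(181) = 182, σ(182) = 336, σ(183) = 248, σ(184) = 360, σ(185) = 228, σ(186) = 384, σ(187) = 216. Summing all 187 values: 28774. (Average order: Σ_{n ≤ x} σ(n) ~ (π²/12) x². For x = 187, (π²/12)·187² ≈ 28760.85.)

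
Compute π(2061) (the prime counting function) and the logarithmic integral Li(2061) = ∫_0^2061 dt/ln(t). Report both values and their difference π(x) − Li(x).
π(2061) = 310;  Li(2061) ≈ 322.82;  π(x) − Li(x) ≈ -12.82.

Direct count of primes ≤ 2061 gives π(2061) = 310. Numerical evaluation of the logarithmic integral gives Li(2061) ≈ 322.82. The difference π(x) − Li(x) ≈ -12.82 is typically negative for small/moderate x (Li(x) overestimates), though Littlewood's theorem shows this sign changes infinitely often.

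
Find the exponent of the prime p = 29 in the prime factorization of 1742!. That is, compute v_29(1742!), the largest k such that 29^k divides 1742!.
v_29(1742!) = 62

Legendre's formula: v_p(n!) = Σ_{k ≥ 1} ⌊n / p^k⌋. For p = 29, n = 1742, the terms are:
  ⌊1742/29^1⌋ = ⌊1742/29⌋ = 60
  ⌊1742/29^2⌋ = ⌊1742/841⌋ = 2
(the next term ⌊1742/29^3⌋ = 0, terminating the sum). Summing: v_29(1742!) = 60 + 2 = 62.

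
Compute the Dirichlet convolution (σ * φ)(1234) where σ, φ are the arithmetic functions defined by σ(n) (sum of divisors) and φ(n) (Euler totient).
(σ * φ)(1234) = 4936

Divisors of 1234: [1, 2, 617, 1234]. For each d | 1234:
  d = 1: σ(1) · φ(1234/1) = 1 · 616 = 616
  d = 2: σ(2) · φ(1234/2) = 3 · 616 = 1848
  d = 617: σ(617) · φ(1234/617) = 618 · 1 = 618
  d = 1234: σ(1234) · φ(1234/1234) = 1854 · 1 = 1854
Summing: (σ * φ)(1234) = 616 + 1848 + 618 + 1854 = 4936.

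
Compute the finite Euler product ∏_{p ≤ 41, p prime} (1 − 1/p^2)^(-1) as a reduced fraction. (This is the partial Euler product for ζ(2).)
∏ = 10043314222393291843289/6135418369257504768000

The primes p ≤ 41 are [2, 3, 5, 7, 11, 13, 17, 19, 23, 29, 31, 37, 41]. For each prime, (1 − 1/p^2)^(-1) = p^2 / (p^2 − 1). The product is (1 − 1/2^2)^(-1), (1 − 1/3^2)^(-1), (1 − 1/5^2)^(-1), (1 − 1/7^2)^(-1), (1 − 1/11^2)^(-1), (1 − 1/13^2)^(-1), (1 − 1/17^2)^(-1), (1 − 1/19^2)^(-1), (1 − 1/23^2)^(-1), (1 − 1/29^2)^(-1), (1 − 1/31^2)^(-1), (1 − 1/37^2)^(-1), (1 − 1/41^2)^(-1) = ∏ p^2 / (p^2 − 1) = 10043314222393291843289/6135418369257504768000.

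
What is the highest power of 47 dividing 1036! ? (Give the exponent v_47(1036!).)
v_47(1036!) = 22

Legendre's formula: v_p(n!) = Σ_{k ≥ 1} ⌊n / p^k⌋. For p = 47, n = 1036, the terms are:
  ⌊1036/47^1⌋ = ⌊1036/47⌋ = 22
(the next term ⌊1036/47^2⌋ = 0, terminating the sum). Summing: v_47(1036!) = 22 = 22.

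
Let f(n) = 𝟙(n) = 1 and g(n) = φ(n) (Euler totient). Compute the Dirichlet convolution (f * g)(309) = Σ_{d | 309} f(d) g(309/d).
(𝟙 * φ)(309) = 309

Divisors of 309: [1, 3, 103, 309]. For each d | 309:
  d = 1: 𝟙(1) · φ(309/1) = 1 · 204 = 204
  d = 3: 𝟙(3) · φ(309/3) = 1 · 102 = 102
  d = 103: 𝟙(103) · φ(309/103) = 1 · 2 = 2
  d = 309: 𝟙(309) · φ(309/309) = 1 · 1 = 1
Summing: (𝟙 * φ)(309) = 204 + 102 + 2 + 1 = 309.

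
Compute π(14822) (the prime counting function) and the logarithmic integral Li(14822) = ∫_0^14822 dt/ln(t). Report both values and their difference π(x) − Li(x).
π(14822) = 1736;  Li(14822) ≈ 1758.10;  π(x) − Li(x) ≈ -22.10.

Direct count of primes ≤ 14822 gives π(14822) = 1736. Numerical evaluation of the logarithmic integral gives Li(14822) ≈ 1758.10. The difference π(x) − Li(x) ≈ -22.10 is typically negative for small/moderate x (Li(x) overestimates), though Littlewood's theorem shows this sign changes infinitely often.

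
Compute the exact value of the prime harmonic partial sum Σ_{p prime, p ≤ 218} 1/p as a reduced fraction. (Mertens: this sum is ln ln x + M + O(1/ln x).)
Σ 1/p = 3215488142498485484492183158345029261034221047849345857469577412562094716564064084247/1645783550795210387735581011435590727981167322669649249414629852197255934130751870910

π(218) = 47, so the primes ≤ 218 are [2, 3, 5, 7, 11, 13, 17, 19, 23, 29, 31, 37, 41, 43, 47, 53, 59, 61, 67, 71, 73, 79, 83, 89, 97, 101, 103, 107, 109, 113, 127, 131, 137, 139, 149, 151, 157, 163, 167, 173, 179, 181, 191, 193, 197, 199, 211]. Summing 1/p over these primes: 3215488142498485484492183158345029261034221047849345857469577412562094716564064084247/1645783550795210387735581011435590727981167322669649249414629852197255934130751870910 ≈ 1.9538. Mertens estimate ln ln(218) + 0.2615 ≈ 1.9450.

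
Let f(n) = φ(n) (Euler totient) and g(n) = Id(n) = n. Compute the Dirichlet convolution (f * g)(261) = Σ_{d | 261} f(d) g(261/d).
(φ * Id)(261) = 1197

Divisors of 261: [1, 3, 9, 29, 87, 261]. For each d | 261:
  d = 1: φ(1) · Id(261/1) = 1 · 261 = 261
  d = 3: φ(3) · Id(261/3) = 2 · 87 = 174
  d = 9: φ(9) · Id(261/9) = 6 · 29 = 174
  d = 29: φ(29) · Id(261/29) = 28 · 9 = 252
  d = 87: φ(87) · Id(261/87) = 56 · 3 = 168
  d = 261: φ(261) · Id(261/261) = 168 · 1 = 168
Summing: (φ * Id)(261) = 261 + 174 + 174 + 252 + 168 + 168 = 1197.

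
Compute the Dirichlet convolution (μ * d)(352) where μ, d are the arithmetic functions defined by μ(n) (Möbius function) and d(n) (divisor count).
(μ * d)(352) = 1

Divisors of 352: [1, 2, 4, 8, 11, 16, 22, 32, 44, 88, 176, 352]. For each d | 352:
  d = 1: μ(1) · d(352/1) = 1 · 12 = 12
  d = 2: μ(2) · d(352/2) = -1 · 10 = -10
  d = 4: μ(4) · d(352/4) = 0 · 8 = 0
  d = 8: μ(8) · d(352/8) = 0 · 6 = 0
  d = 11: μ(11) · d(352/11) = -1 · 6 = -6
  d = 16: μ(16) · d(352/16) = 0 · 4 = 0
  d = 22: μ(22) · d(352/22) = 1 · 5 = 5
  d = 32: μ(32) · d(352/32) = 0 · 2 = 0
  d = 44: μ(44) · d(352/44) = 0 · 4 = 0
  d = 88: μ(88) · d(352/88) = 0 · 3 = 0
  d = 176: μ(176) · d(352/176) = 0 · 2 = 0
  d = 352: μ(352) · d(352/352) = 0 · 1 = 0
Summing: (μ * d)(352) = 12 + -10 + 0 + 0 + -6 + 0 + 5 + 0 + 0 + 0 + 0 + 0 = 1.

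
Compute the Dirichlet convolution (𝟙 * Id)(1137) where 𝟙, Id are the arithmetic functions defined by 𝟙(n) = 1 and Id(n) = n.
(𝟙 * Id)(1137) = 1520

Divisors of 1137: [1, 3, 379, 1137]. For each d | 1137:
  d = 1: 𝟙(1) · Id(1137/1) = 1 · 1137 = 1137
  d = 3: 𝟙(3) · Id(1137/3) = 1 · 379 = 379
  d = 379: 𝟙(379) · Id(1137/379) = 1 · 3 = 3
  d = 1137: 𝟙(1137) · Id(1137/1137) = 1 · 1 = 1
Summing: (𝟙 * Id)(1137) = 1137 + 379 + 3 + 1 = 1520.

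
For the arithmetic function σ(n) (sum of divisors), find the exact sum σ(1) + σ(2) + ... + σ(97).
Σ_{n ≤ 97} σ(n) = 7755

Compute σ(n) for each 1 ≤ n ≤ 97: σ(1) = 1, σ(2) = 3, σ(3) = 4, σ(4) = 7, σ(5) = 6, σ(6) = 12, σ(7) = 8, σ(8) = 15, σ(9) = 13, σ(10) = 18, σ(11) = 12, σ(12) = 28, σ(13) = 14, σ(14) = 24, σ(15) = 24, σ(16) = 31, σ(17) = 18, σ(18) = 39, σ(19) = 20, σ(20) = 42, σ(21) = 32, σ(22) = 36, σ(23) = 24, σ(24) = 60, σ(25) = 31, σ(26) = 42, σ(27) = 40, σ(28) = 56, σ(29) = 30, σ(30) = 72, σ(31) = 32, σ(32) = 63, σ(33) = 48, σ(34) = 54, σ(35) = 48, σ(36) = 91, σ(37) = 38, σ(38) = 60, σ(39) = 56, σ(40) = 90, σ(41) = 42, σ(42) = 96, σ(43) = 44, σ(44) = 84, σ(45) = 78, σ(46) = 72, σ(47) = 48, σ(48) = 124, σ(49) = 57, σ(50) = 93, σ(51) = 72, σ(52) = 98, σ(53) = 54, σ(54) = 120, σ(55) = 72, σ(56) = 120, σ(57) = 80, σ(58) = 90, σ(59) = 60, σ(60) = 168, σ(61) = 62, σ(62) = 96, σ(63) = 104, σ(64) = 127, σ(65) = 84, σ(66) = 144, σ(67) = 68, σ(68) = 126, σ(69) = 96, σ(70) = 144, σ(71) = 72, σ(72) = 195, σ(73) = 74, σ(74) = 114, σ(75) = 124, σ(76) = 140, σ(77) = 96, σ(78) = 168, σ(79) = 80, σ(80) = 186, σ(81) = 121, σ(82) = 126, σ(83) = 84, σ(84) = 224, σ(85) = 108, σ(86) = 132, σ(87) = 120, σ(88) = 180, σ(89) = 90, σ(90) = 234, σ(91) = 112, σ(92) = 168, σ(93) = 128, σ(94) = 144, σ(95) = 120, σ(96) = 252, σ(97) = 98. Summing all 97 values: 7755. (Average order: Σ_{n ≤ x} σ(n) ~ (π²/12) x². For x = 97, (π²/12)·97² ≈ 7738.59.)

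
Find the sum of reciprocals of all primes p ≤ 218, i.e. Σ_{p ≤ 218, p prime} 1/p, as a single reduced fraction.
Σ 1/p = 3215488142498485484492183158345029261034221047849345857469577412562094716564064084247/1645783550795210387735581011435590727981167322669649249414629852197255934130751870910

π(218) = 47, so the primes ≤ 218 are [2, 3, 5, 7, 11, 13, 17, 19, 23, 29, 31, 37, 41, 43, 47, 53, 59, 61, 67, 71, 73, 79, 83, 89, 97, 101, 103, 107, 109, 113, 127, 131, 137, 139, 149, 151, 157, 163, 167, 173, 179, 181, 191, 193, 197, 199, 211]. Summing 1/p over these primes: 3215488142498485484492183158345029261034221047849345857469577412562094716564064084247/1645783550795210387735581011435590727981167322669649249414629852197255934130751870910 ≈ 1.9538. Mertens estimate ln ln(218) + 0.2615 ≈ 1.9450.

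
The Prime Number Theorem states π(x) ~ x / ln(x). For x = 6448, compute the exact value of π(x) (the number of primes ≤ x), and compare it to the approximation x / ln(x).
π(6448) = 836;  x/ln(x) ≈ 735.11;  relative error ≈ 12.07%.

Directly count primes up to 6448: π(6448) = 836. The PNT approximation gives 6448/ln(6448) ≈ 6448/8.77153 ≈ 735.11. Relative error (π(x) − x/ln(x)) / π(x) ≈ 12.07%; the approximation is known to undercount slightly (Li(x) is a better estimate).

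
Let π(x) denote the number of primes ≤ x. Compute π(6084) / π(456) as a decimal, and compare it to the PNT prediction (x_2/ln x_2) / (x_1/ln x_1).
π(6084)/π(456) = 793/87 ≈ 9.1149;  PNT prediction ≈ 9.3748.

π(456) = 87 and π(6084) = 793, so π(6084)/π(456) ≈ 9.1149. The PNT-predicted ratio is (6084/ln(6084)) / (456/ln(456)) ≈ 9.3748. The two agree to within a few percent, as expected.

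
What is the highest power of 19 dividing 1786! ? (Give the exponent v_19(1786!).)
v_19(1786!) = 98

Legendre's formula: v_p(n!) = Σ_{k ≥ 1} ⌊n / p^k⌋. For p = 19, n = 1786, the terms are:
  ⌊1786/19^1⌋ = ⌊1786/19⌋ = 94
  ⌊1786/19^2⌋ = ⌊1786/361⌋ = 4
(the next term ⌊1786/19^3⌋ = 0, terminating the sum). Summing: v_19(1786!) = 94 + 4 = 98.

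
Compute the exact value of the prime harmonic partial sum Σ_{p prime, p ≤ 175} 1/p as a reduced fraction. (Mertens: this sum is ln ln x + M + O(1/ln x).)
Σ 1/p = 319420215161551700804173656907103406301944826032199624513259054823197/166589903787325219380851695350896256250980509594874862046961683989710

π(175) = 40, so the primes ≤ 175 are [2, 3, 5, 7, 11, 13, 17, 19, 23, 29, 31, 37, 41, 43, 47, 53, 59, 61, 67, 71, 73, 79, 83, 89, 97, 101, 103, 107, 109, 113, 127, 131, 137, 139, 149, 151, 157, 163, 167, 173]. Summing 1/p over these primes: 319420215161551700804173656907103406301944826032199624513259054823197/166589903787325219380851695350896256250980509594874862046961683989710 ≈ 1.9174. Mertens estimate ln ln(175) + 0.2615 ≈ 1.9034.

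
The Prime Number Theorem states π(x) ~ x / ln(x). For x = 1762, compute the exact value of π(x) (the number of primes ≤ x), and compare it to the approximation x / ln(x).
π(1762) = 274;  x/ln(x) ≈ 235.74;  relative error ≈ 13.96%.

Directly count primes up to 1762: π(1762) = 274. The PNT approximation gives 1762/ln(1762) ≈ 1762/7.47420 ≈ 235.74. Relative error (π(x) − x/ln(x)) / π(x) ≈ 13.96%; the approximation is known to undercount slightly (Li(x) is a better estimate).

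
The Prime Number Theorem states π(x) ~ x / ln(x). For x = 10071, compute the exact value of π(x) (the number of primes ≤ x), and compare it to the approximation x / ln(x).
π(10071) = 1236;  x/ln(x) ≈ 1092.61;  relative error ≈ 11.60%.

Directly count primes up to 10071: π(10071) = 1236. The PNT approximation gives 10071/ln(10071) ≈ 10071/9.21742 ≈ 1092.61. Relative error (π(x) − x/ln(x)) / π(x) ≈ 11.60%; the approximation is known to undercount slightly (Li(x) is a better estimate).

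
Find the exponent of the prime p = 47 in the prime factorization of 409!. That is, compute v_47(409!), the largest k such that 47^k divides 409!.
v_47(409!) = 8

Legendre's formula: v_p(n!) = Σ_{k ≥ 1} ⌊n / p^k⌋. For p = 47, n = 409, the terms are:
  ⌊409/47^1⌋ = ⌊409/47⌋ = 8
(the next term ⌊409/47^2⌋ = 0, terminating the sum). Summing: v_47(409!) = 8 = 8.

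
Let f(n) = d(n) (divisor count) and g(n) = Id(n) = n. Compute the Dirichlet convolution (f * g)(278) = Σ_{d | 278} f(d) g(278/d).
(d * Id)(278) = 564

Divisors of 278: [1, 2, 139, 278]. For each d | 278:
  d = 1: d(1) · Id(278/1) = 1 · 278 = 278
  d = 2: d(2) · Id(278/2) = 2 · 139 = 278
  d = 139: d(139) · Id(278/139) = 2 · 2 = 4
  d = 278: d(278) · Id(278/278) = 4 · 1 = 4
Summing: (d * Id)(278) = 278 + 278 + 4 + 4 = 564.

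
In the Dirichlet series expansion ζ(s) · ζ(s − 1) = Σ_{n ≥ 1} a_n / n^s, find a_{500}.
σ(500) = 1092

In the product (Σ m^0/m^s)(Σ k / k^s) = Σ (Σ_{d | n} d) / n^s, the coefficient of 1/n^s is σ(n) = Σ_{d | n} d. For n = 500, divisors are [1, 2, 4, 5, 10, 20, 25, 50, 100, 125, 250, 500]; summing: σ(500) = 1092.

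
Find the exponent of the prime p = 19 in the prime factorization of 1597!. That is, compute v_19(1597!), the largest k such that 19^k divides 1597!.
v_19(1597!) = 88

Legendre's formula: v_p(n!) = Σ_{k ≥ 1} ⌊n / p^k⌋. For p = 19, n = 1597, the terms are:
  ⌊1597/19^1⌋ = ⌊1597/19⌋ = 84
  ⌊1597/19^2⌋ = ⌊1597/361⌋ = 4
(the next term ⌊1597/19^3⌋ = 0, terminating the sum). Summing: v_19(1597!) = 84 + 4 = 88.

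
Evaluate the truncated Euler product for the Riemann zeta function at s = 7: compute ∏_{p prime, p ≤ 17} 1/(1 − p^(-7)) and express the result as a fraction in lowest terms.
∏ = 1568943454272558717737486157352171875/1555952378670727988561018941661818384

The primes p ≤ 17 are [2, 3, 5, 7, 11, 13, 17]. For each prime, (1 − 1/p^7)^(-1) = p^7 / (p^7 − 1). The product is (1 − 1/2^7)^(-1), (1 − 1/3^7)^(-1), (1 − 1/5^7)^(-1), (1 − 1/7^7)^(-1), (1 − 1/11^7)^(-1), (1 − 1/13^7)^(-1), (1 − 1/17^7)^(-1) = ∏ p^7 / (p^7 − 1) = 1568943454272558717737486157352171875/1555952378670727988561018941661818384.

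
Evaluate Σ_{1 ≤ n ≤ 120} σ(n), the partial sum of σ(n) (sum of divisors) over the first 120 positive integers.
Σ_{n ≤ 120} σ(n) = 11973

Compute σ(n) for each 1 ≤ n ≤ 120: σ(1) = 1, σ(2) = 3, σ(3) = 4, σ(4) = 7, σ(5) = 6, σ(6) = 12, σ(7) = 8, σ(8) = 15, σ(9) = 13, σ(10) = 18, σ(11) = 12, σ(12) = 28, σ(13) = 14, σ(14) = 24, σ(15) = 24, σ(16) = 31, σ(17) = 18, σ(18) = 39, σ(19) = 20, σ(20) = 42, σ(21) = 32, σ(22) = 36, σ(23) = 24, σ(24) = 60, σ(25) = 31, σ(26) = 42, σ(27) = 40, σ(28) = 56, σ(29) = 30, σ(30) = 72, σ(31) = 32, σ(32) = 63, σ(33) = 48, σ(34) = 54, σ(35) = 48, σ(36) = 91, σ(37) = 38, σ(38) = 60, σ(39) = 56, σ(40) = 90, σ(41) = 42, σ(42) = 96, σ(43) = 44, σ(44) = 84, σ(45) = 78, σ(46) = 72, σ(47) = 48, σ(48) = 124, σ(49) = 57, σ(50) = 93, σ(51) = 72, σ(52) = 98, σ(53) = 54, σ(54) = 120, σ(55) = 72, σ(56) = 120, σ(57) = 80, σ(58) = 90, σ(59) = 60, σ(60) = 168, σ(61) = 62, σ(62) = 96, σ(63) = 104, σ(64) = 127, σ(65) = 84, σ(66) = 144, σ(67) = 68, σ(68) = 126, σ(69) = 96, σ(70) = 144, σ(71) = 72, σ(72) = 195, σ(73) = 74, σ(74) = 114, σ(75) = 124, σ(76) = 140, σ(77) = 96, σ(78) = 168, σ(79) = 80, σ(80) = 186, σ(81) = 121, σ(82) = 126, σ(83) = 84, σ(84) = 224, σ(85) = 108, σ(86) = 132, σ(87) = 120, σ(88) = 180, σ(89) = 90, σ(90) = 234, σ(91) = 112, σ(92) = 168, σ(93) = 128, σ(94) = 144, σ(95) = 120, σ(96) = 252, σ(97) = 98, σ(98) = 171, σ(99) = 156, σ(100) = 217, σ(101) = 102, σ(102) = 216, σ(103) = 104, σ(104) = 210, σ(105) = 192, σ(106) = 162, σ(107) = 108, σ(108) = 280, σ(109) = 110, σ(110) = 216, σ(111) = 152, σ(112) = 248, σ(113) = 114, σ(114) = 240, σ(115) = 144, σ(116) = 210, σ(117) = 182, σ(118) = 180, σ(119) = 144, σ(120) = 360. Summing all 120 values: 11973. (Average order: Σ_{n ≤ x} σ(n) ~ (π²/12) x². For x = 120, (π²/12)·120² ≈ 11843.53.)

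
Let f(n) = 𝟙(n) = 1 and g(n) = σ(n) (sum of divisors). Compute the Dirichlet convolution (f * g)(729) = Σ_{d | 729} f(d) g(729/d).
(𝟙 * σ)(729) = 1636

Divisors of 729: [1, 3, 9, 27, 81, 243, 729]. For each d | 729:
  d = 1: 𝟙(1) · σ(729/1) = 1 · 1093 = 1093
  d = 3: 𝟙(3) · σ(729/3) = 1 · 364 = 364
  d = 9: 𝟙(9) · σ(729/9) = 1 · 121 = 121
  d = 27: 𝟙(27) · σ(729/27) = 1 · 40 = 40
  d = 81: 𝟙(81) · σ(729/81) = 1 · 13 = 13
  d = 243: 𝟙(243) · σ(729/243) = 1 · 4 = 4
  d = 729: 𝟙(729) · σ(729/729) = 1 · 1 = 1
Summing: (𝟙 * σ)(729) = 1093 + 364 + 121 + 40 + 13 + 4 + 1 = 1636.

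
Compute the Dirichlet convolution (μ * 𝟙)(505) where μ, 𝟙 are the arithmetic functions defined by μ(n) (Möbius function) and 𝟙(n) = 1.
(μ * 𝟙)(505) = 0

Divisors of 505: [1, 5, 101, 505]. For each d | 505:
  d = 1: μ(1) · 𝟙(505/1) = 1 · 1 = 1
  d = 5: μ(5) · 𝟙(505/5) = -1 · 1 = -1
  d = 101: μ(101) · 𝟙(505/101) = -1 · 1 = -1
  d = 505: μ(505) · 𝟙(505/505) = 1 · 1 = 1
Summing: (μ * 𝟙)(505) = 1 + -1 + -1 + 1 = 0.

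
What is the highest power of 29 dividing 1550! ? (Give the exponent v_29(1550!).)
v_29(1550!) = 54

Legendre's formula: v_p(n!) = Σ_{k ≥ 1} ⌊n / p^k⌋. For p = 29, n = 1550, the terms are:
  ⌊1550/29^1⌋ = ⌊1550/29⌋ = 53
  ⌊1550/29^2⌋ = ⌊1550/841⌋ = 1
(the next term ⌊1550/29^3⌋ = 0, terminating the sum). Summing: v_29(1550!) = 53 + 1 = 54.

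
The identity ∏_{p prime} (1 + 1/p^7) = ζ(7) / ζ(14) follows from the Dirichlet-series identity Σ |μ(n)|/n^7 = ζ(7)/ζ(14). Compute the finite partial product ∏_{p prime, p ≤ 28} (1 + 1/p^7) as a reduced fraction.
∏ = 1213055423679013780431254747580653474818754487990016/1203084832226034935165248483197620256588271403484375

The primes p ≤ 28 are [2, 3, 5, 7, 11, 13, 17, 19, 23]. For each, (1 + 1/p^7) = (p^7 + 1)/p^7. Multiplying these fractions over p ∈ [2, 3, 5, 7, 11, 13, 17, 19, 23] gives 1213055423679013780431254747580653474818754487990016/1203084832226034935165248483197620256588271403484375. (In the limit P → ∞ this tends to ζ(7)/ζ(14).)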